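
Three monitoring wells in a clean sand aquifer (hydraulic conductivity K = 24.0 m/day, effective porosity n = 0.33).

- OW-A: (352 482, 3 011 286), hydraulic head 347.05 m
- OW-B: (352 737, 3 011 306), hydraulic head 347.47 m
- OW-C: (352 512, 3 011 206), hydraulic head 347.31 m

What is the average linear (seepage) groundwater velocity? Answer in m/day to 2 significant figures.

0.23 m/day

Differences from OW-A: to OW-B (Δx, Δy, Δh) = (255, 20, +0.42); to OW-C = (30, -80, +0.26).
Determinant of the coordinate differences = 255·(-80) − 30·20 = -21000.
∂h/∂x = [(+0.42)·(-80) − (+0.26)·20] / -21000 = +0.001848
∂h/∂y = [255·(+0.26) − 30·(+0.42)] / -21000 = -0.002557
|∇h| = √(0.001848² + -0.002557²) = 0.003155
Seepage velocity v = K·i/n = 24.0 × 0.003155 / 0.33 = 0.2295 m/day.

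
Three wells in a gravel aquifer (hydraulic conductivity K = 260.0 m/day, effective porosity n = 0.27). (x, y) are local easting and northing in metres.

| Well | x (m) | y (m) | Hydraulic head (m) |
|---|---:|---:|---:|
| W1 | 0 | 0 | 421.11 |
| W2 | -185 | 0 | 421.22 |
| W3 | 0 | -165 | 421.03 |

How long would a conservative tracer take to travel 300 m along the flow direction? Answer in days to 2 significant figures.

∂h/∂x = (421.22 − 421.11) / (-185 − 0) = -0.0005946
∂h/∂y = (421.03 − 421.11) / (-165 − 0) = +0.0004848
|∇h| = √(-0.0005946² + 0.0004848²) = 0.0007672
Seepage velocity v = K·i/n = 260.0 × 0.0007672 / 0.27 = 0.7388 m/day.
t = 300 / 0.7388 = 406.1 days.

410 days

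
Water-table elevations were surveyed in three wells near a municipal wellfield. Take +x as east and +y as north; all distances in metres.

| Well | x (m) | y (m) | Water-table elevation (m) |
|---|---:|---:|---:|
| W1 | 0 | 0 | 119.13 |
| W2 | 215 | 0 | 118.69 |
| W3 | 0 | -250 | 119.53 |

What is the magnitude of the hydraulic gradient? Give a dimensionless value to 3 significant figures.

0.00260

∂h/∂x = (118.69 − 119.13) / (215 − 0) = -0.002047
∂h/∂y = (119.53 − 119.13) / (-250 − 0) = -0.001600
|∇h| = √(-0.002047² + -0.001600²) = 0.002598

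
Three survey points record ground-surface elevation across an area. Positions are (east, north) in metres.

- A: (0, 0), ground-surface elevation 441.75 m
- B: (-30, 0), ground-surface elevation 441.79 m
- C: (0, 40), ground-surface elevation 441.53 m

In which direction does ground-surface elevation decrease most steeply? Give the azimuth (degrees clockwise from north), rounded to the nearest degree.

014°

∂z/∂x = (441.79 − 441.75) / (-30 − 0) = -0.001333
∂z/∂y = (441.53 − 441.75) / (40 − 0) = -0.005500
Steepest decrease is along −∇f: components (+0.001333 E, +0.005500 N).
Azimuth = atan2(+0.001333, +0.005500) = 13.6° ≈ 014°.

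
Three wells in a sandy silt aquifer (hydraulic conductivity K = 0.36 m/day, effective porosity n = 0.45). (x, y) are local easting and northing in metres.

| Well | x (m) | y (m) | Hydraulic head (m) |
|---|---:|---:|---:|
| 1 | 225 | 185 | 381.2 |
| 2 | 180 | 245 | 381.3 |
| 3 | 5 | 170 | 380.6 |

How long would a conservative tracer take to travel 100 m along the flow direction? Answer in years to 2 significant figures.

Differences from 1: to 2 (Δx, Δy, Δh) = (-45, 60, +0.1); to 3 = (-220, -15, -0.6).
Determinant of the coordinate differences = (-45)·(-15) − (-220)·60 = 13875.
∂h/∂x = [(+0.1)·(-15) − (-0.6)·60] / 13875 = +0.002486
∂h/∂y = [(-45)·(-0.6) − (-220)·(+0.1)] / 13875 = +0.003532
|∇h| = √(0.002486² + 0.003532²) = 0.004319
Seepage velocity v = K·i/n = 0.36 × 0.004319 / 0.45 = 0.003455 m/day.
t = 100 / 0.003455 = 2.894e+04 days = 79.2 years.

79 years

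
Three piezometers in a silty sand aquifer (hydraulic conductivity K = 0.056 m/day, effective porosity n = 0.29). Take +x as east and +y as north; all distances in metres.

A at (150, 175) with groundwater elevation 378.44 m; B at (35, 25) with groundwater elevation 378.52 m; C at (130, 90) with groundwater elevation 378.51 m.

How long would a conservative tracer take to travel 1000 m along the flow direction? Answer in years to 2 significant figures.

With h = a·x + b·y + c and A as origin, the differences give:
  (-115)·a + (-150)·b = +0.08
  (-20)·a + (-85)·b = +0.07
Eliminate b (×(-85) and ×(-150), subtract): 6775·a = 3.700 → a = ∂h/∂x = +0.0005461
Back-substitute: b = ∂h/∂y = -0.0009520.
|∇h| = √(0.0005461² + -0.0009520²) = 0.001098
Seepage velocity v = K·i/n = 0.056 × 0.001098 / 0.29 = 0.000212 m/day.
t = 1000 / 0.000212 = 4.717e+06 days = 1.29e+04 years.

13000 years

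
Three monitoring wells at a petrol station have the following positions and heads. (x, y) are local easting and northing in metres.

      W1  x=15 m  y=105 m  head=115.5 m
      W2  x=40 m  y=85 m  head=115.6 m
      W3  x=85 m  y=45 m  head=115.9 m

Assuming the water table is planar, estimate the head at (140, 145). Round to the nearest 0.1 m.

111.8 m

Differences from W1: to W2 (Δx, Δy, Δh) = (25, -20, +0.1); to W3 = (70, -60, +0.4).
Determinant of the coordinate differences = 25·(-60) − 70·(-20) = -100.
∂h/∂x = [(+0.1)·(-60) − (+0.4)·(-20)] / -100 = -0.02000
∂h/∂y = [25·(+0.4) − 70·(+0.1)] / -100 = -0.03000
h(140, 145) = 115.5 + (-0.02000)·(125) + (-0.03000)·(40) = 115.5 -2.500 -1.200 = 111.800 m.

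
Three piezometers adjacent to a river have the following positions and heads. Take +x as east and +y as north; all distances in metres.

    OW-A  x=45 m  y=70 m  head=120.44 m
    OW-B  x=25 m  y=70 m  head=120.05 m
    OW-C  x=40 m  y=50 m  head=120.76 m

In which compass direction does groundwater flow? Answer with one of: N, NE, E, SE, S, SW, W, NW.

NW

Taking OW-A as reference: OW-B−OW-A = (-20, 0, -0.39); OW-C−OW-A = (-5, -20, +0.32).
Determinant of the coordinate differences = (-20)·(-20) − (-5)·0 = 400.
∂h/∂x = [(-0.39)·(-20) − (+0.32)·0] / 400 = +0.01950
∂h/∂y = [(-20)·(+0.32) − (-5)·(-0.39)] / 400 = -0.02088
Flow = −∇h = (-0.01950 east, +0.02088 north), which points northwest.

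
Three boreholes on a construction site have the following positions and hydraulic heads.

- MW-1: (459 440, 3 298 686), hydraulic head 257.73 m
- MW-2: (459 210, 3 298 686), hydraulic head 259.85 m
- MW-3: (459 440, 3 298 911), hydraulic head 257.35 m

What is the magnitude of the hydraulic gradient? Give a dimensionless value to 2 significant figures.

0.0094

∂h/∂x = (259.85 − 257.73) / (459210 − 459440) = -0.009217
∂h/∂y = (257.35 − 257.73) / (3298911 − 3298686) = -0.001689
|∇h| = √(-0.009217² + -0.001689²) = 0.00937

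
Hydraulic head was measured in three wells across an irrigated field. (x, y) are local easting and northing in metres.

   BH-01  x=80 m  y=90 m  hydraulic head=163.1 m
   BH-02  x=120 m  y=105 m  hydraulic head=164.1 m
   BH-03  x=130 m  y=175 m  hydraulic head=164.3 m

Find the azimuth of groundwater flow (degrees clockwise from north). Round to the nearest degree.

272°

With h = a·x + b·y + c and BH-01 as origin, the differences give:
  40·a + 15·b = +1.0
  50·a + 85·b = +1.2
Eliminate b (×85 and ×15, subtract): 2650·a = 67.00 → a = ∂h/∂x = +0.02528
Back-substitute: b = ∂h/∂y = -0.0007547.
Flow direction (−∇h) has components (-0.02528 E, +0.0007547 N).
Azimuth = atan2(E, N) = atan2(-0.02528, +0.0007547) = 271.7° ≈ 272°.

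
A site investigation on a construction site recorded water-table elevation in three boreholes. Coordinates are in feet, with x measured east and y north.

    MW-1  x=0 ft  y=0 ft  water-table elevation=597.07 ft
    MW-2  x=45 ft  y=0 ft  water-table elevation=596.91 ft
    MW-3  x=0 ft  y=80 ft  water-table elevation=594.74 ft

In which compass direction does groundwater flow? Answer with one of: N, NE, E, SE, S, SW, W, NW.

N

∂h/∂x = (596.91 − 597.07) / (45 − 0) = -0.003556
∂h/∂y = (594.74 − 597.07) / (80 − 0) = -0.02913
Flow = −∇h = (+0.003556 east, +0.02913 north), which points north.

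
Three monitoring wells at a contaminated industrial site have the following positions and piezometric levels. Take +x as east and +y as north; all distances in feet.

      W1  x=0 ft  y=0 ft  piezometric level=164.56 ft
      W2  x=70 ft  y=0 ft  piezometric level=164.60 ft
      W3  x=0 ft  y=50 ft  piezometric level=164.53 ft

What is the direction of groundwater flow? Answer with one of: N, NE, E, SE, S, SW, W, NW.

NW

∂h/∂x = (164.60 − 164.56) / (70 − 0) = +0.0005714
∂h/∂y = (164.53 − 164.56) / (50 − 0) = -0.0006000
Flow = −∇h = (-0.0005714 east, +0.0006000 north), which points northwest.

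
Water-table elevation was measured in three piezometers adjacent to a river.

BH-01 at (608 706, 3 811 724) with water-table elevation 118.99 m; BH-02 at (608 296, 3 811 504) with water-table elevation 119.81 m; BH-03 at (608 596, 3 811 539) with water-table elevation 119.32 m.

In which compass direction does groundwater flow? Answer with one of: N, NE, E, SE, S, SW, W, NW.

NE

Differences from BH-01: to BH-02 (Δx, Δy, Δh) = (-410, -220, +0.82); to BH-03 = (-110, -185, +0.33).
Determinant of the coordinate differences = (-410)·(-185) − (-110)·(-220) = 51650.
∂h/∂x = [(+0.82)·(-185) − (+0.33)·(-220)] / 51650 = -0.001531
∂h/∂y = [(-410)·(+0.33) − (-110)·(+0.82)] / 51650 = -0.0008732
Flow = −∇h = (+0.001531 east, +0.0008732 north), which points northeast.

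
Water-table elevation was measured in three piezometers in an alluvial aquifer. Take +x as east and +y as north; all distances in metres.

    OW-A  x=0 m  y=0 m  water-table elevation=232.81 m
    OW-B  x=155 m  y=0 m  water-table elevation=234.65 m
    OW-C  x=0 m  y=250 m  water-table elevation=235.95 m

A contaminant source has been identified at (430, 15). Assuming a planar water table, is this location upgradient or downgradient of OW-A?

∂h/∂x = (234.65 − 232.81) / (155 − 0) = +0.01187
∂h/∂y = (235.95 − 232.81) / (250 − 0) = +0.01256
Head at (430, 15) = 232.81 + (+0.01187)·(430) + (+0.01256)·(15) = 238.10 m.
That is higher than the 232.81 m at OW-A, so the point is upgradient.

upgradient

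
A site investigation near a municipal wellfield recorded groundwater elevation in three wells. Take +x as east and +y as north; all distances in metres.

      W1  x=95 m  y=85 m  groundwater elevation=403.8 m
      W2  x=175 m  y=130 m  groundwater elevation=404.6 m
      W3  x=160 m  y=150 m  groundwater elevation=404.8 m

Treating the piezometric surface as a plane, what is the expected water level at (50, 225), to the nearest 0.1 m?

Taking W1 as reference: W2−W1 = (80, 45, +0.8); W3−W1 = (65, 65, +1.0).
Solve a·Δx + b·Δy = Δh: det = 80·65 − 65·45 = 2275.
∂h/∂x = [(+0.8)·65 − (+1.0)·45] / 2275 = +0.003077
∂h/∂y = [80·(+1.0) − 65·(+0.8)] / 2275 = +0.01231
h(50, 225) = 403.8 + (+0.003077)·(-45) + (+0.01231)·(140) = 403.8 -0.138 +1.723 = 405.385 m.

405.4 m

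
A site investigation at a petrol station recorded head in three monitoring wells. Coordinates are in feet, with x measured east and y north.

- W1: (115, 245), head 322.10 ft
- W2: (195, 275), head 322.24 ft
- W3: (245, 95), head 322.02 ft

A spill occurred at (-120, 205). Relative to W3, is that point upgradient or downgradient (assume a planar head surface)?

Taking W1 as reference: W2−W1 = (80, 30, +0.14); W3−W1 = (130, -150, -0.08).
Solve a·Δx + b·Δy = Δh: det = 80·(-150) − 130·30 = -15900.
∂h/∂x = [(+0.14)·(-150) − (-0.08)·30] / -15900 = +0.001170
∂h/∂y = [80·(-0.08) − 130·(+0.14)] / -15900 = +0.001547
Head at (-120, 205) = 322.10 + (+0.001170)·(-235) + (+0.001547)·(-40) = 321.76 ft.
That is lower than the 322.02 ft at W3, so the point is downgradient.

downgradient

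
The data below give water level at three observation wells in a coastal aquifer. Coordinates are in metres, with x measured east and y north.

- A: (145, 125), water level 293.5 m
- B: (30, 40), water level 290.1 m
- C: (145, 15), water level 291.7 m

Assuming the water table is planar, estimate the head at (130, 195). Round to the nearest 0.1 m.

294.4 m

Differences from A: to B (Δx, Δy, Δh) = (-115, -85, -3.4); to C = (0, -110, -1.8).
Determinant of the coordinate differences = (-115)·(-110) − 0·(-85) = 12650.
∂h/∂x = [(-3.4)·(-110) − (-1.8)·(-85)] / 12650 = +0.01747
∂h/∂y = [(-115)·(-1.8) − 0·(-3.4)] / 12650 = +0.01636
h(130, 195) = 293.5 + (+0.01747)·(-15) + (+0.01636)·(70) = 293.5 -0.262 +1.145 = 294.383 m.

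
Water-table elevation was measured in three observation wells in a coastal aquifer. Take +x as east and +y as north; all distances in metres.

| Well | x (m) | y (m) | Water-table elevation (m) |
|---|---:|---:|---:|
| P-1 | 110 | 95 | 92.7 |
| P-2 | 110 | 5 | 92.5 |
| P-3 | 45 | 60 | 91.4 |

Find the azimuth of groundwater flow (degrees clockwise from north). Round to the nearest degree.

263°

Three-point gradient (reference P-1): Δ to P-2 = (0, -90, -0.2), Δ to P-3 = (-65, -35, -1.3).
∂h/∂x = +0.01880, ∂h/∂y = +0.002222 (det = -5850).
Flow direction (−∇h) has components (-0.01880 E, -0.002222 N).
Azimuth = atan2(E, N) = atan2(-0.01880, -0.002222) = 263.3° ≈ 263°.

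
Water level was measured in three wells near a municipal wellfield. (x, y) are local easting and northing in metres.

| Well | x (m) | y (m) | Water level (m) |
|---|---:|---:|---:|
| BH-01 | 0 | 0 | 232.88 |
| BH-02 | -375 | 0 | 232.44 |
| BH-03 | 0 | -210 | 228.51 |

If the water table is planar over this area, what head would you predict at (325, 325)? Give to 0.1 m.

∂h/∂x = (232.44 − 232.88) / (-375 − 0) = +0.001173
∂h/∂y = (228.51 − 232.88) / (-210 − 0) = +0.02081
h(325, 325) = 232.88 + (+0.001173)·(325) + (+0.02081)·(325) = 232.88 +0.381 +6.763 = 240.024 m.

240.0 m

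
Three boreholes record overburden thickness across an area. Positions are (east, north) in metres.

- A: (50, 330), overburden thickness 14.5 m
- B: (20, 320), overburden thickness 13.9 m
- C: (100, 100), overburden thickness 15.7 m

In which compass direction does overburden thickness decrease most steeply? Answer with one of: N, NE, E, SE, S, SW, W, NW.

W

Taking A as reference: B−A = (-30, -10, -0.6); C−A = (50, -230, +1.2).
Determinant of the coordinate differences = (-30)·(-230) − 50·(-10) = 7400.
∂d/∂x = [(-0.6)·(-230) − (+1.2)·(-10)] / 7400 = +0.02027
∂d/∂y = [(-30)·(+1.2) − 50·(-0.6)] / 7400 = -0.0008108
Steepest decrease is along −∇f = (-0.02027 E, +0.0008108 N) → west.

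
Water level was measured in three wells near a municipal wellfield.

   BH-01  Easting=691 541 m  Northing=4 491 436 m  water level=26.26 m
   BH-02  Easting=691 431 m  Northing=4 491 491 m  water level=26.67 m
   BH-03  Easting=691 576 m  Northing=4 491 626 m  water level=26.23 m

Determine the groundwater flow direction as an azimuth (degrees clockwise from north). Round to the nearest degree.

098°

Taking BH-01 as reference: BH-02−BH-01 = (-110, 55, +0.41); BH-03−BH-01 = (35, 190, -0.03).
Solve a·Δx + b·Δy = Δh: det = (-110)·190 − 35·55 = -22825.
∂h/∂x = [(+0.41)·190 − (-0.03)·55] / -22825 = -0.003485
∂h/∂y = [(-110)·(-0.03) − 35·(+0.41)] / -22825 = +0.0004841
Flow direction (−∇h) has components (+0.003485 E, -0.0004841 N).
Azimuth = atan2(E, N) = atan2(+0.003485, -0.0004841) = 97.9° ≈ 098°.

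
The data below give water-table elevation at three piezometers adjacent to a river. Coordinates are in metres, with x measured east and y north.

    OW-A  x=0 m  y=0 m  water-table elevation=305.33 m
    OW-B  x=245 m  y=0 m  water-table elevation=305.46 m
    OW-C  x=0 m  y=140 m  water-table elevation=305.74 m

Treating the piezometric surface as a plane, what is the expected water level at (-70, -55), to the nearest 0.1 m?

∂h/∂x = (305.46 − 305.33) / (245 − 0) = +0.0005306
∂h/∂y = (305.74 − 305.33) / (140 − 0) = +0.002929
h(-70, -55) = 305.33 + (+0.0005306)·(-70) + (+0.002929)·(-55) = 305.33 -0.037 -0.161 = 305.132 m.

305.1 m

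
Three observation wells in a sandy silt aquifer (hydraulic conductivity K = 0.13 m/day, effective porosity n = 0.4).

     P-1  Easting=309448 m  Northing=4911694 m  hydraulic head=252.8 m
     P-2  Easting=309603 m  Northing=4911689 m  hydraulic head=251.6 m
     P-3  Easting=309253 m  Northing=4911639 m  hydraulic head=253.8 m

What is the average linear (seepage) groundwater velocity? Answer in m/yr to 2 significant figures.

1.3 m/yr

With h = a·x + b·y + c and P-1 as origin, the differences give:
  155·a + (-5)·b = -1.2
  (-195)·a + (-55)·b = +1.0
Eliminate b (×(-55) and ×(-5), subtract): -9500·a = 71.00 → a = ∂h/∂x = -0.007474
Back-substitute: b = ∂h/∂y = +0.008316.
|∇h| = √(-0.007474² + 0.008316²) = 0.01118
Seepage velocity v = K·i/n = 0.13 × 0.01118 / 0.4 = 0.003634 m/day = 1.327 m/yr.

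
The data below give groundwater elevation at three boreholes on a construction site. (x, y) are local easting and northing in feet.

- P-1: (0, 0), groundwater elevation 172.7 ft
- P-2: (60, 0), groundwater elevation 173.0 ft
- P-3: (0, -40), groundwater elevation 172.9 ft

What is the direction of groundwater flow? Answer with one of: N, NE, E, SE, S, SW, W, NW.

NW

∂h/∂x = (173.0 − 172.7) / (60 − 0) = +0.005000
∂h/∂y = (172.9 − 172.7) / (-40 − 0) = -0.005000
Flow = −∇h = (-0.005000 east, +0.005000 north), which points northwest.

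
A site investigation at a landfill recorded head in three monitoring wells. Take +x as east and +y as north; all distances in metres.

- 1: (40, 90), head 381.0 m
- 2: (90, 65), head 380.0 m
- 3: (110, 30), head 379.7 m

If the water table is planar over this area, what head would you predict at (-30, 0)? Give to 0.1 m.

Taking 1 as reference: 2−1 = (50, -25, -1.0); 3−1 = (70, -60, -1.3).
Determinant of the coordinate differences = 50·(-60) − 70·(-25) = -1250.
∂h/∂x = [(-1.0)·(-60) − (-1.3)·(-25)] / -1250 = -0.02200
∂h/∂y = [50·(-1.3) − 70·(-1.0)] / -1250 = -0.004000
h(-30, 0) = 381.0 + (-0.02200)·(-70) + (-0.004000)·(-90) = 381.0 +1.540 +0.360 = 382.900 m.

382.9 m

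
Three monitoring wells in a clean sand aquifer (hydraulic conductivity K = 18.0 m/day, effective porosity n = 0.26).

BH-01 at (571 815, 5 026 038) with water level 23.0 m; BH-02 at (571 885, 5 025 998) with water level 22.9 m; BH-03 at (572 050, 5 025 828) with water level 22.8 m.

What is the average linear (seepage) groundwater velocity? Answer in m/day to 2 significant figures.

0.21 m/day

Taking BH-01 as reference: BH-02−BH-01 = (70, -40, -0.1); BH-03−BH-01 = (235, -210, -0.2).
Solve a·Δx + b·Δy = Δh: det = 70·(-210) − 235·(-40) = -5300.
∂h/∂x = [(-0.1)·(-210) − (-0.2)·(-40)] / -5300 = -0.002453
∂h/∂y = [70·(-0.2) − 235·(-0.1)] / -5300 = -0.001792
|∇h| = √(-0.002453² + -0.001792²) = 0.003038
Seepage velocity v = K·i/n = 18.0 × 0.003038 / 0.26 = 0.2103 m/day.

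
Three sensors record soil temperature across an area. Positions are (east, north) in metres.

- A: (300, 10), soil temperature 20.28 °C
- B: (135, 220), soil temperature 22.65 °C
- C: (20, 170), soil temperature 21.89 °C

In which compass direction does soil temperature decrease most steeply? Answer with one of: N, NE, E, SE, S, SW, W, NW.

Taking A as reference: B−A = (-165, 210, +2.37); C−A = (-280, 160, +1.61).
Solve a·Δx + b·Δy = ΔT: det = (-165)·160 − (-280)·210 = 32400.
∂T/∂x = [(+2.37)·160 − (+1.61)·210] / 32400 = +0.001269
∂T/∂y = [(-165)·(+1.61) − (-280)·(+2.37)] / 32400 = +0.01228
Steepest decrease is along −∇f = (-0.001269 E, -0.01228 N) → south.

S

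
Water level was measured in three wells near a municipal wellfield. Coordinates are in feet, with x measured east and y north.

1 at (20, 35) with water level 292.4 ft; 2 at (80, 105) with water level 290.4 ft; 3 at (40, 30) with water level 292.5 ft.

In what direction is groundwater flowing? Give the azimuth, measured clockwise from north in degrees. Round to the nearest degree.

With h = a·x + b·y + c and 1 as origin, the differences give:
  60·a + 70·b = -2.0
  20·a + (-5)·b = +0.1
Eliminate b (×(-5) and ×70, subtract): -1700·a = 3.00 → a = ∂h/∂x = -0.001765
Back-substitute: b = ∂h/∂y = -0.02706.
Flow direction (−∇h) has components (+0.001765 E, +0.02706 N).
Azimuth = atan2(E, N) = atan2(+0.001765, +0.02706) = 3.7° ≈ 004°.

004°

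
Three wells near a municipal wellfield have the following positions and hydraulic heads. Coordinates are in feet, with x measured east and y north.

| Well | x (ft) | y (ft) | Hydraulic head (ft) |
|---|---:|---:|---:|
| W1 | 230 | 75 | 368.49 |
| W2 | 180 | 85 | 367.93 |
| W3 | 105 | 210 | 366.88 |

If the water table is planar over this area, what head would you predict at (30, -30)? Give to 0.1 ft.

Differences from W1: to W2 (Δx, Δy, Δh) = (-50, 10, -0.56); to W3 = (-125, 135, -1.61).
Determinant of the coordinate differences = (-50)·135 − (-125)·10 = -5500.
∂h/∂x = [(-0.56)·135 − (-1.61)·10] / -5500 = +0.01082
∂h/∂y = [(-50)·(-1.61) − (-125)·(-0.56)] / -5500 = -0.001909
h(30, -30) = 368.49 + (+0.01082)·(-200) + (-0.001909)·(-105) = 368.49 -2.164 +0.200 = 366.527 ft.

366.5 ft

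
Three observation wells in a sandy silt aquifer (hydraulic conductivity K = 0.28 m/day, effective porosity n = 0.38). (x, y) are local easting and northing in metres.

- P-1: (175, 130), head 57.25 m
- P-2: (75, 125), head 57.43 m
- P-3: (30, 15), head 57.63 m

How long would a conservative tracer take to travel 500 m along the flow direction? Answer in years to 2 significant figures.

Differences from P-1: to P-2 (Δx, Δy, Δh) = (-100, -5, +0.18); to P-3 = (-145, -115, +0.38).
Determinant of the coordinate differences = (-100)·(-115) − (-145)·(-5) = 10775.
∂h/∂x = [(+0.18)·(-115) − (+0.38)·(-5)] / 10775 = -0.001745
∂h/∂y = [(-100)·(+0.38) − (-145)·(+0.18)] / 10775 = -0.001104
|∇h| = √(-0.001745² + -0.001104²) = 0.002065
Seepage velocity v = K·i/n = 0.28 × 0.002065 / 0.38 = 0.001522 m/day.
t = 500 / 0.001522 = 3.285e+05 days = 899 years.

900 years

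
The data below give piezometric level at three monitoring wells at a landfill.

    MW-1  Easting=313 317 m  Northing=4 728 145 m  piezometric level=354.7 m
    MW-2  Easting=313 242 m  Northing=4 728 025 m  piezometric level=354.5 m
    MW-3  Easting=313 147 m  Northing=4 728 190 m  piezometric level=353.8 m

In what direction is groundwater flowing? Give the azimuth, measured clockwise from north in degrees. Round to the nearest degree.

Three-point gradient (reference MW-1): Δ to MW-2 = (-75, -120, -0.2), Δ to MW-3 = (-170, 45, -0.9).
∂h/∂x = +0.004921, ∂h/∂y = -0.001409 (det = -23775).
Flow direction (−∇h) has components (-0.004921 E, +0.001409 N).
Azimuth = atan2(E, N) = atan2(-0.004921, +0.001409) = 286.0° ≈ 286°.

286°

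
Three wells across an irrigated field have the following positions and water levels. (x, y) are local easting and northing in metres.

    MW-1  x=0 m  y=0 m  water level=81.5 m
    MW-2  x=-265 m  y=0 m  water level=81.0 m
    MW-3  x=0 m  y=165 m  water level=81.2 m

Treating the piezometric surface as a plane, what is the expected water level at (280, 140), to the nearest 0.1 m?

∂h/∂x = (81.0 − 81.5) / (-265 − 0) = +0.001887
∂h/∂y = (81.2 − 81.5) / (165 − 0) = -0.001818
h(280, 140) = 81.5 + (+0.001887)·(280) + (-0.001818)·(140) = 81.5 +0.528 -0.255 = 81.774 m.

81.8 m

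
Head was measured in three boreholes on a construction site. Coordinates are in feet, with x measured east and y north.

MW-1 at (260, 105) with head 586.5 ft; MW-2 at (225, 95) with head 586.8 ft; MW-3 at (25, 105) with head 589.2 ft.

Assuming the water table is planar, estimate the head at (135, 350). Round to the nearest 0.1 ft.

590.4 ft

With h = a·x + b·y + c and MW-1 as origin, the differences give:
  (-35)·a + (-10)·b = +0.3
  (-235)·a + 0·b = +2.7
Eliminate b (×0 and ×(-10), subtract): -2350·a = 27.00 → a = ∂h/∂x = -0.01149
Back-substitute: b = ∂h/∂y = +0.01021.
h(135, 350) = 586.5 + (-0.01149)·(-125) + (+0.01021)·(245) = 586.5 +1.436 +2.502 = 590.438 ft.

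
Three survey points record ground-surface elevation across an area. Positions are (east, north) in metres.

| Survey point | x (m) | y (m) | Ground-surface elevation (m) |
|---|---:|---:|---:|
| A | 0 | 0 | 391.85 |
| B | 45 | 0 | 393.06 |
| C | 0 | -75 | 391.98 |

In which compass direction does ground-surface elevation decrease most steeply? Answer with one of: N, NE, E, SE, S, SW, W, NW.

W

∂z/∂x = (393.06 − 391.85) / (45 − 0) = +0.02689
∂z/∂y = (391.98 − 391.85) / (-75 − 0) = -0.001733
Steepest decrease is along −∇f = (-0.02689 E, +0.001733 N) → west.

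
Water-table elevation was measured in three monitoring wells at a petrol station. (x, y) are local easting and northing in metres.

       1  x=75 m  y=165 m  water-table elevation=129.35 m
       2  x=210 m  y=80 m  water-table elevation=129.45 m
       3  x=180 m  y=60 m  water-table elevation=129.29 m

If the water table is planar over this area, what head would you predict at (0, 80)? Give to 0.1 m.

128.8 m

Taking 1 as reference: 2−1 = (135, -85, +0.10); 3−1 = (105, -105, -0.06).
Solve a·Δx + b·Δy = Δh: det = 135·(-105) − 105·(-85) = -5250.
∂h/∂x = [(+0.10)·(-105) − (-0.06)·(-85)] / -5250 = +0.002971
∂h/∂y = [135·(-0.06) − 105·(+0.10)] / -5250 = +0.003543
h(0, 80) = 129.35 + (+0.002971)·(-75) + (+0.003543)·(-85) = 129.35 -0.223 -0.301 = 128.826 m.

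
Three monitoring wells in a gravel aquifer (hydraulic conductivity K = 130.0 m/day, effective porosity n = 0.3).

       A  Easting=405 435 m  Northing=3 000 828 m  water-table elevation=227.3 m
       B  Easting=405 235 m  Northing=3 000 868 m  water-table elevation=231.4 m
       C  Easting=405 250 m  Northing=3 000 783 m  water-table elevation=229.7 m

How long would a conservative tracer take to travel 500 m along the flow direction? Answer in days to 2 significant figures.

48 days

With h = a·x + b·y + c and A as origin, the differences give:
  (-200)·a + 40·b = +4.1
  (-185)·a + (-45)·b = +2.4
Eliminate b (×(-45) and ×40, subtract): 16400·a = -280.50 → a = ∂h/∂x = -0.01710
Back-substitute: b = ∂h/∂y = +0.01698.
|∇h| = √(-0.01710² + 0.01698²) = 0.0241
Seepage velocity v = K·i/n = 130.0 × 0.0241 / 0.3 = 10.44 m/day.
t = 500 / 10.44 = 47.89 days.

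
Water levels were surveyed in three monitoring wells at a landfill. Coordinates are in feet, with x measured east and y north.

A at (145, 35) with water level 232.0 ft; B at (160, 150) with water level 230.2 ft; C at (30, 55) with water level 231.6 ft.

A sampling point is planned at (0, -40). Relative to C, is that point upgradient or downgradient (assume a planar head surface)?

upgradient

Three-point gradient (reference A): Δ to B = (15, 115, -1.8), Δ to C = (-115, 20, -0.4).
∂h/∂x = +0.0007394, ∂h/∂y = -0.01575 (det = 13525).
Head at (0, -40) = 232.0 + (+0.0007394)·(-145) + (-0.01575)·(-75) = 233.07 ft.
That is higher than the 231.6 ft at C, so the point is upgradient.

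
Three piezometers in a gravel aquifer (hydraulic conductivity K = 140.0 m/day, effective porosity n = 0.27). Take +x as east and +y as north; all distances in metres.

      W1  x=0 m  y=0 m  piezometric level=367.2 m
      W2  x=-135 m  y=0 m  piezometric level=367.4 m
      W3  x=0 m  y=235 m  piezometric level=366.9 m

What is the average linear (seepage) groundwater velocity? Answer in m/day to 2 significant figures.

∂h/∂x = (367.4 − 367.2) / (-135 − 0) = -0.001481
∂h/∂y = (366.9 − 367.2) / (235 − 0) = -0.001277
|∇h| = √(-0.001481² + -0.001277²) = 0.001956
Seepage velocity v = K·i/n = 140.0 × 0.001956 / 0.27 = 1.014 m/day.

1.0 m/day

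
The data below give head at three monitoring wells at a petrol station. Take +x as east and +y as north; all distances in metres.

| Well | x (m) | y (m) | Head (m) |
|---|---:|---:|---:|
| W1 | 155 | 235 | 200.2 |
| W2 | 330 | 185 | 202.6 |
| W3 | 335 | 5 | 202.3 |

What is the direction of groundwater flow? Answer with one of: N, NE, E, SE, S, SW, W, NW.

W

Three-point gradient (reference W1): Δ to W2 = (175, -50, +2.4), Δ to W3 = (180, -230, +2.1).
∂h/∂x = +0.01430, ∂h/∂y = +0.002064 (det = -31250).
Flow = −∇h = (-0.01430 east, -0.002064 north), which points west.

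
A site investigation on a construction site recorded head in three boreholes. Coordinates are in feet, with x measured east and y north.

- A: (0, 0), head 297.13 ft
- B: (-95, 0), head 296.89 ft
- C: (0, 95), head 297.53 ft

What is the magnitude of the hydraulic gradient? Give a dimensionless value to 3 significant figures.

0.00491

∂h/∂x = (296.89 − 297.13) / (-95 − 0) = +0.002526
∂h/∂y = (297.53 − 297.13) / (95 − 0) = +0.004211
|∇h| = √(0.002526² + 0.004211²) = 0.004911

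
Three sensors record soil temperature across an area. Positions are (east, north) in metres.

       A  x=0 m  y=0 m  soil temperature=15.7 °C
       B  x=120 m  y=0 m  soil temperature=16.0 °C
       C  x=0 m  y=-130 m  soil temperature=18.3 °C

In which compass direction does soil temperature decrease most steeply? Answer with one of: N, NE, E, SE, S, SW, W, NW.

N

∂T/∂x = (16.0 − 15.7) / (120 − 0) = +0.002500
∂T/∂y = (18.3 − 15.7) / (-130 − 0) = -0.02000
Steepest decrease is along −∇f = (-0.002500 E, +0.02000 N) → north.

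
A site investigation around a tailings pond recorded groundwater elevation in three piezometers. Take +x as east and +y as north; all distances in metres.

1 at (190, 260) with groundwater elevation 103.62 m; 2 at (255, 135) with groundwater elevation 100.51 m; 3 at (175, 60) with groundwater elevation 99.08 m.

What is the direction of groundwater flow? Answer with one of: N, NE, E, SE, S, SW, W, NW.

With h = a·x + b·y + c and 1 as origin, the differences give:
  65·a + (-125)·b = -3.11
  (-15)·a + (-200)·b = -4.54
Eliminate b (×(-200) and ×(-125), subtract): -14875·a = 54.500 → a = ∂h/∂x = -0.003664
Back-substitute: b = ∂h/∂y = +0.02297.
Flow = −∇h = (+0.003664 east, -0.02297 north), which points south.

S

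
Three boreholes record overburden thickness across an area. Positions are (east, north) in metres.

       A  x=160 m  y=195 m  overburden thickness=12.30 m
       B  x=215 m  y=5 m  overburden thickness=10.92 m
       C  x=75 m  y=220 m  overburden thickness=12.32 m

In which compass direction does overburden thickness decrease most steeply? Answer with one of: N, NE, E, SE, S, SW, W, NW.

Differences from A: to B (Δx, Δy, Δh) = (55, -190, -1.38); to C = (-85, 25, +0.02).
Determinant of the coordinate differences = 55·25 − (-85)·(-190) = -14775.
∂d/∂x = [(-1.38)·25 − (+0.02)·(-190)] / -14775 = +0.002078
∂d/∂y = [55·(+0.02) − (-85)·(-1.38)] / -14775 = +0.007865
Steepest decrease is along −∇f = (-0.002078 E, -0.007865 N) → south.

S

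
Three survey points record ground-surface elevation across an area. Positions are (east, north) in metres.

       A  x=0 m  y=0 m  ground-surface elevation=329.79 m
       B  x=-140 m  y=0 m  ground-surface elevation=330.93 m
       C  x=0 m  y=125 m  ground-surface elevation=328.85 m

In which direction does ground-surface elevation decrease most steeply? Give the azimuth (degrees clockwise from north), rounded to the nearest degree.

∂z/∂x = (330.93 − 329.79) / (-140 − 0) = -0.008143
∂z/∂y = (328.85 − 329.79) / (125 − 0) = -0.007520
Steepest decrease is along −∇f: components (+0.008143 E, +0.007520 N).
Azimuth = atan2(+0.008143, +0.007520) = 47.3° ≈ 047°.

047°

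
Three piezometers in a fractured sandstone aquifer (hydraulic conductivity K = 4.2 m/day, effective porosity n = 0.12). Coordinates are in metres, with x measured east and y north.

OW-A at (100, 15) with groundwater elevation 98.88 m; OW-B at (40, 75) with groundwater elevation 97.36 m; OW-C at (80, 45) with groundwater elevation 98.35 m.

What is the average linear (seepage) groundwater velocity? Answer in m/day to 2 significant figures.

0.81 m/day

Differences from OW-A: to OW-B (Δx, Δy, Δh) = (-60, 60, -1.52); to OW-C = (-20, 30, -0.53).
Determinant of the coordinate differences = (-60)·30 − (-20)·60 = -600.
∂h/∂x = [(-1.52)·30 − (-0.53)·60] / -600 = +0.02300
∂h/∂y = [(-60)·(-0.53) − (-20)·(-1.52)] / -600 = -0.002333
|∇h| = √(0.02300² + -0.002333²) = 0.02312
Seepage velocity v = K·i/n = 4.2 × 0.02312 / 0.12 = 0.8092 m/day.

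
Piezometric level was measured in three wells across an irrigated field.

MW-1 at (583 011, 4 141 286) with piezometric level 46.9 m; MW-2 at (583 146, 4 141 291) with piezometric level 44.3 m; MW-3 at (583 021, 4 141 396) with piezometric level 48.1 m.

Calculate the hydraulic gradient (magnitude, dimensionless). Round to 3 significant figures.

Taking MW-1 as reference: MW-2−MW-1 = (135, 5, -2.6); MW-3−MW-1 = (10, 110, +1.2).
Determinant of the coordinate differences = 135·110 − 10·5 = 14800.
∂h/∂x = [(-2.6)·110 − (+1.2)·5] / 14800 = -0.01973
∂h/∂y = [135·(+1.2) − 10·(-2.6)] / 14800 = +0.01270
|∇h| = √(-0.01973² + 0.01270²) = 0.02346

0.0235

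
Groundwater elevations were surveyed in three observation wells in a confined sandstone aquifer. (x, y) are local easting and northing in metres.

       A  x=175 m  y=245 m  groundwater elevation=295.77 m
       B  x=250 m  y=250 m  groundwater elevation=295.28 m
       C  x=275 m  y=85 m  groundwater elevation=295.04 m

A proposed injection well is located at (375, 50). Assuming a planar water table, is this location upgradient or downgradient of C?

With h = a·x + b·y + c and A as origin, the differences give:
  75·a + 5·b = -0.49
  100·a + (-160)·b = -0.73
Eliminate b (×(-160) and ×5, subtract): -12500·a = 82.050 → a = ∂h/∂x = -0.006564
Back-substitute: b = ∂h/∂y = +0.0004600.
Head at (375, 50) = 295.77 + (-0.006564)·(200) + (+0.0004600)·(-195) = 294.37 m.
That is lower than the 295.04 m at C, so the point is downgradient.

downgradient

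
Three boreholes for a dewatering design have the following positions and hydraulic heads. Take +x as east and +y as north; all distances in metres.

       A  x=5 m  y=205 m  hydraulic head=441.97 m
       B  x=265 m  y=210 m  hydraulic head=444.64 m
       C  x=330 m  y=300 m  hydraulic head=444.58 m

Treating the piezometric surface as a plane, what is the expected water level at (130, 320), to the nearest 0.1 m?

442.3 m

Three-point gradient (reference A): Δ to B = (260, 5, +2.67), Δ to C = (325, 95, +2.61).
∂h/∂x = +0.01043, ∂h/∂y = -0.008197 (det = 23075).
h(130, 320) = 441.97 + (+0.01043)·(125) + (-0.008197)·(115) = 441.97 +1.303 -0.943 = 442.331 m.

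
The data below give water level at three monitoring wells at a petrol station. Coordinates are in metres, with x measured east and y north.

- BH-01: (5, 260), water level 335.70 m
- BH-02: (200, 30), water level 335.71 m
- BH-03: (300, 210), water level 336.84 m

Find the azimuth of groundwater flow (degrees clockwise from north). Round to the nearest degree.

230°

Differences from BH-01: to BH-02 (Δx, Δy, Δh) = (195, -230, +0.01); to BH-03 = (295, -50, +1.14).
Solve a·Δx + b·Δy = Δh: det = 195·(-50) − 295·(-230) = 58100.
∂h/∂x = [(+0.01)·(-50) − (+1.14)·(-230)] / 58100 = +0.004504
∂h/∂y = [195·(+1.14) − 295·(+0.01)] / 58100 = +0.003775
Flow direction (−∇h) has components (-0.004504 E, -0.003775 N).
Azimuth = atan2(E, N) = atan2(-0.004504, -0.003775) = 230.0° ≈ 230°.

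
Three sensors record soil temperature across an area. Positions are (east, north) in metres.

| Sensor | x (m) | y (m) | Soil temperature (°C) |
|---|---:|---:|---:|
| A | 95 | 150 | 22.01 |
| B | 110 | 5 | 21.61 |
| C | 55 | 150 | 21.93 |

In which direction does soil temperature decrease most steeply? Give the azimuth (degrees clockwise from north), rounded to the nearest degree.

214°

Taking A as reference: B−A = (15, -145, -0.40); C−A = (-40, 0, -0.08).
Determinant of the coordinate differences = 15·0 − (-40)·(-145) = -5800.
∂T/∂x = [(-0.40)·0 − (-0.08)·(-145)] / -5800 = +0.002000
∂T/∂y = [15·(-0.08) − (-40)·(-0.40)] / -5800 = +0.002966
Steepest decrease is along −∇f: components (-0.002000 E, -0.002966 N).
Azimuth = atan2(-0.002000, -0.002966) = 214.0° ≈ 214°.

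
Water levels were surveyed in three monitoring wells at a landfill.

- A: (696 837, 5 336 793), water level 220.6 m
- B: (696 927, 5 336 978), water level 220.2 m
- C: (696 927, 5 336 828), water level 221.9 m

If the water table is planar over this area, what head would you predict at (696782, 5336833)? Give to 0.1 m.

219.1 m

Differences from A: to B (Δx, Δy, Δh) = (90, 185, -0.4); to C = (90, 35, +1.3).
Solve a·Δx + b·Δy = Δh: det = 90·35 − 90·185 = -13500.
∂h/∂x = [(-0.4)·35 − (+1.3)·185] / -13500 = +0.01885
∂h/∂y = [90·(+1.3) − 90·(-0.4)] / -13500 = -0.01133
h(696782, 5336833) = 220.6 + (+0.01885)·(-55) + (-0.01133)·(40) = 220.6 -1.037 -0.453 = 219.110 m.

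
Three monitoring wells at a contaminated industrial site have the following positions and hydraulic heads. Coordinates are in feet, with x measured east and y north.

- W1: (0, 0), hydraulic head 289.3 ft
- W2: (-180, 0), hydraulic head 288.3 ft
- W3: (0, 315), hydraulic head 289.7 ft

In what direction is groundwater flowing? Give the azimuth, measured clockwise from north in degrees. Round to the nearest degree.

257°

∂h/∂x = (288.3 − 289.3) / (-180 − 0) = +0.005556
∂h/∂y = (289.7 − 289.3) / (315 − 0) = +0.001270
Flow direction (−∇h) has components (-0.005556 E, -0.001270 N).
Azimuth = atan2(E, N) = atan2(-0.005556, -0.001270) = 257.1° ≈ 257°.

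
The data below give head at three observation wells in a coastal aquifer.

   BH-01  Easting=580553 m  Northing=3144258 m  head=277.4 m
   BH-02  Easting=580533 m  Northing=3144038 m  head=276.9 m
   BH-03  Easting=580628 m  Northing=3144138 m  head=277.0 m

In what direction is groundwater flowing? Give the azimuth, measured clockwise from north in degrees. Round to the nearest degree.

148°

Taking BH-01 as reference: BH-02−BH-01 = (-20, -220, -0.5); BH-03−BH-01 = (75, -120, -0.4).
Solve a·Δx + b·Δy = Δh: det = (-20)·(-120) − 75·(-220) = 18900.
∂h/∂x = [(-0.5)·(-120) − (-0.4)·(-220)] / 18900 = -0.001481
∂h/∂y = [(-20)·(-0.4) − 75·(-0.5)] / 18900 = +0.002407
Flow direction (−∇h) has components (+0.001481 E, -0.002407 N).
Azimuth = atan2(E, N) = atan2(+0.001481, -0.002407) = 148.4° ≈ 148°.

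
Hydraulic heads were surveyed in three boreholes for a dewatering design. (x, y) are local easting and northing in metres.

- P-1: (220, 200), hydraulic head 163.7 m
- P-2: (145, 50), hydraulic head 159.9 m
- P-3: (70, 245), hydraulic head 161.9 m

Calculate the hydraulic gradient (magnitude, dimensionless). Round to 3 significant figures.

Differences from P-1: to P-2 (Δx, Δy, Δh) = (-75, -150, -3.8); to P-3 = (-150, 45, -1.8).
Determinant of the coordinate differences = (-75)·45 − (-150)·(-150) = -25875.
∂h/∂x = [(-3.8)·45 − (-1.8)·(-150)] / -25875 = +0.01704
∂h/∂y = [(-75)·(-1.8) − (-150)·(-3.8)] / -25875 = +0.01681
|∇h| = √(0.01704² + 0.01681²) = 0.02394

0.0239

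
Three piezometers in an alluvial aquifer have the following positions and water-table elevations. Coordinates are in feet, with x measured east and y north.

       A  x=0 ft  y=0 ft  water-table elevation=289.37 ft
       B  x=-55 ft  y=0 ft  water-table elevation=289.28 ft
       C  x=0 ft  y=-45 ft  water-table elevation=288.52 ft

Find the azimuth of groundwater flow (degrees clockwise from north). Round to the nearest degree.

∂h/∂x = (289.28 − 289.37) / (-55 − 0) = +0.001636
∂h/∂y = (288.52 − 289.37) / (-45 − 0) = +0.01889
Flow direction (−∇h) has components (-0.001636 E, -0.01889 N).
Azimuth = atan2(E, N) = atan2(-0.001636, -0.01889) = 185.0° ≈ 185°.

185°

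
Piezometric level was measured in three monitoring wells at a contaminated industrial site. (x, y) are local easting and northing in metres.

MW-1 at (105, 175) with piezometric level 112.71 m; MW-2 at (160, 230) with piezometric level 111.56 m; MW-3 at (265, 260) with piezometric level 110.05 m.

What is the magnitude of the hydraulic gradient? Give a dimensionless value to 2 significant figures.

0.015

With h = a·x + b·y + c and MW-1 as origin, the differences give:
  55·a + 55·b = -1.15
  160·a + 85·b = -2.66
Eliminate b (×85 and ×55, subtract): -4125·a = 48.550 → a = ∂h/∂x = -0.01177
Back-substitute: b = ∂h/∂y = -0.009139.
|∇h| = √(-0.01177² + -0.009139²) = 0.0149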